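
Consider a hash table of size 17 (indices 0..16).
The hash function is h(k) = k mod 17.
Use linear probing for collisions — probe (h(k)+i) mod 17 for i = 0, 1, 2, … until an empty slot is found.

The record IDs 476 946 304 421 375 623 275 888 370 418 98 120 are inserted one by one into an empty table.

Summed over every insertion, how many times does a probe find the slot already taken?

6

476 hashes to 0; slot 0 is free → place at 0.
946 hashes to 11; slot 11 is free → place at 11.
304 hashes to 15; slot 15 is free → place at 15.
421 hashes to 13; slot 13 is free → place at 13.
375 hashes to 1; slot 1 is free → place at 1.
623 hashes to 11; 11 taken → place at 12.
275 hashes to 3; slot 3 is free → place at 3.
888 hashes to 4; slot 4 is free → place at 4.
370 hashes to 13; 13 taken → place at 14.
418 hashes to 10; slot 10 is free → place at 10.
98 hashes to 13; 13,14,15 taken → place at 16.
120 hashes to 1; 1 taken → place at 2.
Table: [476, 375, 120, 275, 888, ∅, ∅, ∅, ∅, ∅, 418, 946, 623, 421, 370, 304, 98]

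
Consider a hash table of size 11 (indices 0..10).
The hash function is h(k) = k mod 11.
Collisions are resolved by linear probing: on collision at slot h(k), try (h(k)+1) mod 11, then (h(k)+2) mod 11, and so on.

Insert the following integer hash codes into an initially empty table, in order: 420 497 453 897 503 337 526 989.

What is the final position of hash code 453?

420 hashes to 2; slot 2 is free => place at 2.
497 hashes to 2; 2 taken => place at 3.
453 hashes to 2; 2,3 taken => place at 4.
897 hashes to 6; slot 6 is free => place at 6.
503 hashes to 8; slot 8 is free => place at 8.
337 hashes to 7; slot 7 is free => place at 7.
526 hashes to 9; slot 9 is free => place at 9.
989 hashes to 10; slot 10 is free => place at 10.
Table: [—, —, 420, 497, 453, —, 897, 337, 503, 526, 989]

4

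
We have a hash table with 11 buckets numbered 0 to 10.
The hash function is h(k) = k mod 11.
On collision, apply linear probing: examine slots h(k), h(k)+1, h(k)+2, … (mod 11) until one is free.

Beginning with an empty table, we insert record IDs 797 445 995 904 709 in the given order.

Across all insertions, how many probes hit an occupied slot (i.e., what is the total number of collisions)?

6

797: h=5 → slot 5
445: h=5, probe 5,6 → slot 6
995: h=5, probe 5,6,7 → slot 7
904: h=2 → slot 2
709: h=5, probe 5,6,7,8 → slot 8
Table: [—, —, 904, —, —, 797, 445, 995, 709, —, —]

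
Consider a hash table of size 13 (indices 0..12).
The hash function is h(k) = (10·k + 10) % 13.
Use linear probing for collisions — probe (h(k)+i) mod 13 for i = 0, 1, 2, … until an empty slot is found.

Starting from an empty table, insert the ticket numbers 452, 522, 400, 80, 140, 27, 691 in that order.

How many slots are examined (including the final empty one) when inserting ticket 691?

7

452: h=6 => slot 6
522: h=4 => slot 4
400: h=6, probe 6,7 => slot 7
80: h=4, probe 4,5 => slot 5
140: h=6, probe 6,7,8 => slot 8
27: h=7, probe 7,8,9 => slot 9
691: h=4, probe 4,5,6,7,8,9,10 => slot 10
Table: [-, -, -, -, 522, 80, 452, 400, 140, 27, 691, -, -]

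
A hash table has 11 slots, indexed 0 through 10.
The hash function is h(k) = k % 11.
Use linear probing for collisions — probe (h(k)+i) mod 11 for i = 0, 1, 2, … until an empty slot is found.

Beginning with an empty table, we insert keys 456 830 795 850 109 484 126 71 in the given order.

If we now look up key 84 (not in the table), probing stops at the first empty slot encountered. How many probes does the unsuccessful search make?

456: h=5 → slot 5
830: h=5, probe 5,6 → slot 6
795: h=3 → slot 3
850: h=3, probe 3,4 → slot 4
109: h=10 → slot 10
484: h=0 → slot 0
126: h=5, probe 5,6,7 → slot 7
71: h=5, probe 5,6,7,8 → slot 8
Table: [484, ., ., 795, 850, 456, 830, 126, 71, ., 109]
Lookup 84: h=7, probe 7,8,9 → slot 9 empty, not found.

3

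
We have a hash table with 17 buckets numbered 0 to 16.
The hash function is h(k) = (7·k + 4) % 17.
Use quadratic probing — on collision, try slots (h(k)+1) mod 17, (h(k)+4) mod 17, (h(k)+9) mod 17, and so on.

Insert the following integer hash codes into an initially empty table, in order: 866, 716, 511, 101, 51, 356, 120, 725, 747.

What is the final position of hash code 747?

Insert 866: h=14, slot 14 empty → index 14.
Insert 716: h=1, slot 1 empty → index 1.
Insert 511: h=11, slot 11 empty → index 11.
Insert 101: h=14, slot 14 occupied → index 15.
Insert 51: h=4, slot 4 empty → index 4.
Insert 356: h=14, slots 14,15,1 occupied → index 6.
Insert 120: h=11, slot 11 occupied → index 12.
Insert 725: h=13, slot 13 empty → index 13.
Insert 747: h=14, slots 14,15,1,6,13 occupied → index 5.
Table: [., 716, ., ., 51, 747, 356, ., ., ., ., 511, 120, 725, 866, 101, .]

5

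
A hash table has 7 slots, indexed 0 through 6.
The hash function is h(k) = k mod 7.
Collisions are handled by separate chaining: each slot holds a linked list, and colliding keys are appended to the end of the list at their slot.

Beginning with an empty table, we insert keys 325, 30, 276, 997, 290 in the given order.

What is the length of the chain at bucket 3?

Insert 325: h=3, bucket 3 empty → new chain.
Insert 30: h=2, bucket 2 empty → new chain.
Insert 276: h=3, bucket 3 nonempty → append to chain.
Insert 997: h=3, bucket 3 nonempty → append to chain.
Insert 290: h=3, bucket 3 nonempty → append to chain.
Final buckets:
0: .
1: .
2: 30
3: 325 -> 276 -> 997 -> 290
4: .
5: .
6: .

4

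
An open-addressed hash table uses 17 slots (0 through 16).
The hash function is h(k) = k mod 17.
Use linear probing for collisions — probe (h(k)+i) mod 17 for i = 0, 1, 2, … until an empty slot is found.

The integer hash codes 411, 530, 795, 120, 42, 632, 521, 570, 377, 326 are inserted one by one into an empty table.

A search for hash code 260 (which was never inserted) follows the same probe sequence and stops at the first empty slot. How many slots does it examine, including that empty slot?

411 hashes to 3; slot 3 is free → place at 3.
530 hashes to 3; 3 taken → place at 4.
795 hashes to 13; slot 13 is free → place at 13.
120 hashes to 1; slot 1 is free → place at 1.
42 hashes to 8; slot 8 is free → place at 8.
632 hashes to 3; 3,4 taken → place at 5.
521 hashes to 11; slot 11 is free → place at 11.
570 hashes to 9; slot 9 is free → place at 9.
377 hashes to 3; 3,4,5 taken → place at 6.
326 hashes to 3; 3,4,5,6 taken → place at 7.
Table: [∅, 120, ∅, 411, 530, 632, 377, 326, 42, 570, ∅, 521, ∅, 795, ∅, ∅, ∅]
Lookup 260: h=5, probe 5,6,7,8,9,10 → slot 10 empty, not found.

6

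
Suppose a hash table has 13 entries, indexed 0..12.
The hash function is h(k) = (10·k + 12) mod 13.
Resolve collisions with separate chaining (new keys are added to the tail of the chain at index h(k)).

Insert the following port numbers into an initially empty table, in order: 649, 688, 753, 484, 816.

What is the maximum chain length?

3

Insert 649: h=2, bucket 2 empty → new chain.
Insert 688: h=2, bucket 2 nonempty → append to chain.
Insert 753: h=2, bucket 2 nonempty → append to chain.
Insert 484: h=3, bucket 3 empty → new chain.
Insert 816: h=8, bucket 8 empty → new chain.
Final buckets:
0: _
1: _
2: 649 -> 688 -> 753
3: 484
4: _
5: _
6: _
7: _
8: 816
9: _
10: _
11: _
12: _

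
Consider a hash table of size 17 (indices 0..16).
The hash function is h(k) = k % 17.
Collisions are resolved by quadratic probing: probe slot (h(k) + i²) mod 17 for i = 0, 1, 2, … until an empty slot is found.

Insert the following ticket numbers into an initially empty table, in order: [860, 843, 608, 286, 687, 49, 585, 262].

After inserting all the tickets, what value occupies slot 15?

Insert 860: h=10, slot 10 empty => index 10.
Insert 843: h=10, slot 10 occupied => index 11.
Insert 608: h=13, slot 13 empty => index 13.
Insert 286: h=14, slot 14 empty => index 14.
Insert 687: h=7, slot 7 empty => index 7.
Insert 49: h=15, slot 15 empty => index 15.
Insert 585: h=7, slot 7 occupied => index 8.
Insert 262: h=7, slots 7,8,11 occupied => index 16.
Table: [-, -, -, -, -, -, -, 687, 585, -, 860, 843, -, 608, 286, 49, 262]

49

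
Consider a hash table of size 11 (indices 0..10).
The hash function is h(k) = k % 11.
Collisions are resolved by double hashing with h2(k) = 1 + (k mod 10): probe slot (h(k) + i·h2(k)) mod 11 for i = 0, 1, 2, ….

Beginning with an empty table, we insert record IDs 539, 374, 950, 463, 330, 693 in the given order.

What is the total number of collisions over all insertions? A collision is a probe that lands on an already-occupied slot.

5

539 hashes to 0; slot 0 is free -> place at 0.
374 hashes to 0, h2=5; 0 taken -> place at 5.
950 hashes to 4; slot 4 is free -> place at 4.
463 hashes to 1; slot 1 is free -> place at 1.
330 hashes to 0, h2=1; 0,1 taken -> place at 2.
693 hashes to 0, h2=4; 0,4 taken -> place at 8.
Table: [539, 463, 330, —, 950, 374, —, —, 693, —, —]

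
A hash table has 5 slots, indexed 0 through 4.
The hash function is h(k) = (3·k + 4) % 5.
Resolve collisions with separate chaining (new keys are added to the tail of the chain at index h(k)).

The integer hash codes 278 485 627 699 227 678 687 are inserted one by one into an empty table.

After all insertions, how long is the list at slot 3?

278 -> bucket 3
485 -> bucket 4
627 -> bucket 0
699 -> bucket 1
227 -> bucket 0 (collision)
678 -> bucket 3 (collision)
687 -> bucket 0 (collision)
Final buckets:
0: 627 -> 227 -> 687
1: 699
2: .
3: 278 -> 678
4: 485

2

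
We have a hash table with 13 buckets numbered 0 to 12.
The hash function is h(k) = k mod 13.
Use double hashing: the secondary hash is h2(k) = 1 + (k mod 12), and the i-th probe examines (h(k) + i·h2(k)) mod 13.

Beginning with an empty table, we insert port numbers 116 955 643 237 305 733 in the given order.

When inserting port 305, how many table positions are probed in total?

3

116 hashes to 12; slot 12 is free -> place at 12.
955 hashes to 6; slot 6 is free -> place at 6.
643 hashes to 6, h2=8; 6 taken -> place at 1.
237 hashes to 3; slot 3 is free -> place at 3.
305 hashes to 6, h2=6; 6,12 taken -> place at 5.
733 hashes to 5, h2=2; 5 taken -> place at 7.
Table: [_, 643, _, 237, _, 305, 955, 733, _, _, _, _, 116]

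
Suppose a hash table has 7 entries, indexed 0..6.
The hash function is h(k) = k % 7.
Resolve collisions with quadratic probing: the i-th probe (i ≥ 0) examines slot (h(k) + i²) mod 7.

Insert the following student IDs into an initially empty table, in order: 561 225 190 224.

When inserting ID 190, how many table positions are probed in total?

561 hashes to 1; slot 1 is free → place at 1.
225 hashes to 1; 1 taken → place at 2.
190 hashes to 1; 1,2 taken → place at 5.
224 hashes to 0; slot 0 is free → place at 0.
Table: [224, 561, 225, —, —, 190, —]

3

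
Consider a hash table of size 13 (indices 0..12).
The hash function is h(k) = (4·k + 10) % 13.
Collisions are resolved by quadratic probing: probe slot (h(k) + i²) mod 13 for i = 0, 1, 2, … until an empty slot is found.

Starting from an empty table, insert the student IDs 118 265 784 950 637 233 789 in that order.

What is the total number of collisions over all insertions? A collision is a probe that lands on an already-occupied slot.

118: h=1 → slot 1
265: h=4 → slot 4
784: h=0 → slot 0
950: h=1, probe 1,2 → slot 2
637: h=10 → slot 10
233: h=6 → slot 6
789: h=7 → slot 7
Table: [784, 118, 950, ., 265, ., 233, 789, ., ., 637, ., .]

1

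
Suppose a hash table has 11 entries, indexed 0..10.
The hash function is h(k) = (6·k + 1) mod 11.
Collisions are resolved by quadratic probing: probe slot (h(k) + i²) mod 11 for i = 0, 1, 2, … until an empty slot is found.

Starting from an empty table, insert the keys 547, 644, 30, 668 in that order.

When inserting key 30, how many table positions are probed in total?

Insert 547: h=5, slot 5 empty → index 5.
Insert 644: h=4, slot 4 empty → index 4.
Insert 30: h=5, slot 5 occupied → index 6.
Insert 668: h=5, slots 5,6 occupied → index 9.
Table: [∅, ∅, ∅, ∅, 644, 547, 30, ∅, ∅, 668, ∅]

2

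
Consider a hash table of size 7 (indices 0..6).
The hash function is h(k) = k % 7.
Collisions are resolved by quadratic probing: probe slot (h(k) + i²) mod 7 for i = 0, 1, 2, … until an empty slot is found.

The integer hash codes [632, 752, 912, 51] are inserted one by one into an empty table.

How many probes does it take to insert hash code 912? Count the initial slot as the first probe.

3

632 hashes to 2; slot 2 is free -> place at 2.
752 hashes to 3; slot 3 is free -> place at 3.
912 hashes to 2; 2,3 taken -> place at 6.
51 hashes to 2; 2,3,6 taken -> place at 4.
Table: [., ., 632, 752, 51, ., 912]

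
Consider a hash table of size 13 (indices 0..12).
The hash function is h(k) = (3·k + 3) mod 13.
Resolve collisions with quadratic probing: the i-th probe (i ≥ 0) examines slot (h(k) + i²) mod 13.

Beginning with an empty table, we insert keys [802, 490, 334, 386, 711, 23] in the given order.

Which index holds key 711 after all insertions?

7

Insert 802: h=4, slot 4 empty -> index 4.
Insert 490: h=4, slot 4 occupied -> index 5.
Insert 334: h=4, slots 4,5 occupied -> index 8.
Insert 386: h=4, slots 4,5,8 occupied -> index 0.
Insert 711: h=4, slots 4,5,8,0 occupied -> index 7.
Insert 23: h=7, slots 7,8 occupied -> index 11.
Table: [386, -, -, -, 802, 490, -, 711, 334, -, -, 23, -]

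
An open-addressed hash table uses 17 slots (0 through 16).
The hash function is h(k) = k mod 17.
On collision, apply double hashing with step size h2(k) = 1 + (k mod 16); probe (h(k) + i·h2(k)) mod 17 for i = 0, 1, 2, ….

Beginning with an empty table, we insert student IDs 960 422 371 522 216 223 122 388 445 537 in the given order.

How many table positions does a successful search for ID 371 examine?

2

960: h=8 -> slot 8
422: h=14 -> slot 14
371: h=14, h2=4, probe 14,1 -> slot 1
522: h=12 -> slot 12
216: h=12, h2=9, probe 12,4 -> slot 4
223: h=2 -> slot 2
122: h=3 -> slot 3
388: h=14, h2=5, probe 14,2,7 -> slot 7
445: h=3, h2=14, probe 3,0 -> slot 0
537: h=10 -> slot 10
Table: [445, 371, 223, 122, 216, -, -, 388, 960, -, 537, -, 522, -, 422, -, -]
Lookup 371: h=14, h2=4, probe 14,1 → found at 1.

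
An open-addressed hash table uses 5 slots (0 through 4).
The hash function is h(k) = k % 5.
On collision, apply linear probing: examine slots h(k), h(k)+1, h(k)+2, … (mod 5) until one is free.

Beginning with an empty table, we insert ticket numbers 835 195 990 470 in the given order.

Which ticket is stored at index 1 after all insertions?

195

Insert 835: h=0, slot 0 empty → index 0.
Insert 195: h=0, slot 0 occupied → index 1.
Insert 990: h=0, slots 0,1 occupied → index 2.
Insert 470: h=0, slots 0,1,2 occupied → index 3.
Table: [835, 195, 990, 470, ∅]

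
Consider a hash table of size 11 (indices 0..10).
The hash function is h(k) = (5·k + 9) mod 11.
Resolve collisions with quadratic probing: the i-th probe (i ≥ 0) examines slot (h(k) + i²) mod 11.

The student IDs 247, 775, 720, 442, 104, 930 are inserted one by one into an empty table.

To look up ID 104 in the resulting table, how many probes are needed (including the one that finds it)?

4

247: h=1 -> slot 1
775: h=1, probe 1,2 -> slot 2
720: h=1, probe 1,2,5 -> slot 5
442: h=8 -> slot 8
104: h=1, probe 1,2,5,10 -> slot 10
930: h=6 -> slot 6
Table: [∅, 247, 775, ∅, ∅, 720, 930, ∅, 442, ∅, 104]
Lookup 104: h=1, probe 1,2,5,10 → found at 10.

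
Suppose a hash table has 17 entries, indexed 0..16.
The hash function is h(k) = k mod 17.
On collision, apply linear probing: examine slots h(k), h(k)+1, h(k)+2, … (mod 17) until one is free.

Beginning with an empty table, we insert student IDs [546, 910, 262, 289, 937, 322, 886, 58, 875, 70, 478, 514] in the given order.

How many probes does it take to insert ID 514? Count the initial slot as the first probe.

8

546 hashes to 2; slot 2 is free → place at 2.
910 hashes to 9; slot 9 is free → place at 9.
262 hashes to 7; slot 7 is free → place at 7.
289 hashes to 0; slot 0 is free → place at 0.
937 hashes to 2; 2 taken → place at 3.
322 hashes to 16; slot 16 is free → place at 16.
886 hashes to 2; 2,3 taken → place at 4.
58 hashes to 7; 7 taken → place at 8.
875 hashes to 8; 8,9 taken → place at 10.
70 hashes to 2; 2,3,4 taken → place at 5.
478 hashes to 2; 2,3,4,5 taken → place at 6.
514 hashes to 4; 4,5,6,7,8,9,10 taken → place at 11.
Table: [289, -, 546, 937, 886, 70, 478, 262, 58, 910, 875, 514, -, -, -, -, 322]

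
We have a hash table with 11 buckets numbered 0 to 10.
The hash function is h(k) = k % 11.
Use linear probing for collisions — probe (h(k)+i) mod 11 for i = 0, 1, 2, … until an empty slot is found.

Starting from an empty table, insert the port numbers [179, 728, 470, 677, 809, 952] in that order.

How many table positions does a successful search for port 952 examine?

4

179 hashes to 3; slot 3 is free -> place at 3.
728 hashes to 2; slot 2 is free -> place at 2.
470 hashes to 8; slot 8 is free -> place at 8.
677 hashes to 6; slot 6 is free -> place at 6.
809 hashes to 6; 6 taken -> place at 7.
952 hashes to 6; 6,7,8 taken -> place at 9.
Table: [_, _, 728, 179, _, _, 677, 809, 470, 952, _]
Lookup 952: h=6, probe 6,7,8,9 → found at 9.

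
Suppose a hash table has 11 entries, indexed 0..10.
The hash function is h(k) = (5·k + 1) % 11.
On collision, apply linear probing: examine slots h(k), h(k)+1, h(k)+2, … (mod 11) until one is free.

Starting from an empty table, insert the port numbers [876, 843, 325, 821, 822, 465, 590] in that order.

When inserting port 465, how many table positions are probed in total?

Insert 876: h=3, slot 3 empty → index 3.
Insert 843: h=3, slot 3 occupied → index 4.
Insert 325: h=9, slot 9 empty → index 9.
Insert 821: h=3, slots 3,4 occupied → index 5.
Insert 822: h=8, slot 8 empty → index 8.
Insert 465: h=5, slot 5 occupied → index 6.
Insert 590: h=3, slots 3,4,5,6 occupied → index 7.
Table: [_, _, _, 876, 843, 821, 465, 590, 822, 325, _]

2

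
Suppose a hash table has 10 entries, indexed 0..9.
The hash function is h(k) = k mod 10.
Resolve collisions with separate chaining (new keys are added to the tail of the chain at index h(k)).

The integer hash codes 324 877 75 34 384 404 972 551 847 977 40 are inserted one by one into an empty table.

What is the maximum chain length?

4

Insert 324: h=4, bucket 4 empty -> new chain.
Insert 877: h=7, bucket 7 empty -> new chain.
Insert 75: h=5, bucket 5 empty -> new chain.
Insert 34: h=4, bucket 4 nonempty -> append to chain.
Insert 384: h=4, bucket 4 nonempty -> append to chain.
Insert 404: h=4, bucket 4 nonempty -> append to chain.
Insert 972: h=2, bucket 2 empty -> new chain.
Insert 551: h=1, bucket 1 empty -> new chain.
Insert 847: h=7, bucket 7 nonempty -> append to chain.
Insert 977: h=7, bucket 7 nonempty -> append to chain.
Insert 40: h=0, bucket 0 empty -> new chain.
Final buckets:
0: 40
1: 551
2: 972
3: _
4: 324 -> 34 -> 384 -> 404
5: 75
6: _
7: 877 -> 847 -> 977
8: _
9: _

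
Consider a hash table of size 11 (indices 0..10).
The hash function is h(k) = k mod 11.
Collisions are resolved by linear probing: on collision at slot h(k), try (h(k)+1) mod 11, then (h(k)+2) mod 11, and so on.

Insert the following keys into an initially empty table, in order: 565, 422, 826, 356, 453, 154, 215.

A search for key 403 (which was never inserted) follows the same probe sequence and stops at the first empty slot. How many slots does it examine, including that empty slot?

2

565 hashes to 4; slot 4 is free -> place at 4.
422 hashes to 4; 4 taken -> place at 5.
826 hashes to 1; slot 1 is free -> place at 1.
356 hashes to 4; 4,5 taken -> place at 6.
453 hashes to 2; slot 2 is free -> place at 2.
154 hashes to 0; slot 0 is free -> place at 0.
215 hashes to 6; 6 taken -> place at 7.
Table: [154, 826, 453, ∅, 565, 422, 356, 215, ∅, ∅, ∅]
Lookup 403: h=7, probe 7,8 → slot 8 empty, not found.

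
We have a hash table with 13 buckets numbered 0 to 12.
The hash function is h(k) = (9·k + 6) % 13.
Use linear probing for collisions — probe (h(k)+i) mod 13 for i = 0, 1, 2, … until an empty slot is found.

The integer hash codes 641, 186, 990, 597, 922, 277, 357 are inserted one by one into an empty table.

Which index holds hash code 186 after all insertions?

4

641: h=3 => slot 3
186: h=3, probe 3,4 => slot 4
990: h=11 => slot 11
597: h=10 => slot 10
922: h=10, probe 10,11,12 => slot 12
277: h=3, probe 3,4,5 => slot 5
357: h=8 => slot 8
Table: [., ., ., 641, 186, 277, ., ., 357, ., 597, 990, 922]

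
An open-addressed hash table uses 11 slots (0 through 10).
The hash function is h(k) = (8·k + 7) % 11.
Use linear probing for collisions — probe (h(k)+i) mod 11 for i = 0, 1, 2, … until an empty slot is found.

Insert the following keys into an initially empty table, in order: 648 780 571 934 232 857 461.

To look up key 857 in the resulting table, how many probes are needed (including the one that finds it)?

5

648: h=10 => slot 10
780: h=10, probe 10,0 => slot 0
571: h=10, probe 10,0,1 => slot 1
934: h=10, probe 10,0,1,2 => slot 2
232: h=4 => slot 4
857: h=10, probe 10,0,1,2,3 => slot 3
461: h=10, probe 10,0,1,2,3,4,5 => slot 5
Table: [780, 571, 934, 857, 232, 461, _, _, _, _, 648]
Lookup 857: h=10, probe 10,0,1,2,3 → found at 3.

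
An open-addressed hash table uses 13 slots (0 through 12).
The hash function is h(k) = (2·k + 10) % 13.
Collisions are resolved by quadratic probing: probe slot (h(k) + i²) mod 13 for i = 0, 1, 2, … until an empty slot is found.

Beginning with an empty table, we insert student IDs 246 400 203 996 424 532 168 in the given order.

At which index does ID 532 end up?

246 hashes to 8; slot 8 is free => place at 8.
400 hashes to 4; slot 4 is free => place at 4.
203 hashes to 0; slot 0 is free => place at 0.
996 hashes to 0; 0 taken => place at 1.
424 hashes to 0; 0,1,4 taken => place at 9.
532 hashes to 8; 8,9 taken => place at 12.
168 hashes to 8; 8,9,12,4 taken => place at 11.
Table: [203, 996, ∅, ∅, 400, ∅, ∅, ∅, 246, 424, ∅, 168, 532]

12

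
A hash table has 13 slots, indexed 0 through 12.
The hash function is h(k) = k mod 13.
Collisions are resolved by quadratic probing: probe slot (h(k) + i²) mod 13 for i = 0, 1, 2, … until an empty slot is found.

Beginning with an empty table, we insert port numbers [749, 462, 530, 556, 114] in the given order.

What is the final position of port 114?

1

Insert 749: h=8, slot 8 empty -> index 8.
Insert 462: h=7, slot 7 empty -> index 7.
Insert 530: h=10, slot 10 empty -> index 10.
Insert 556: h=10, slot 10 occupied -> index 11.
Insert 114: h=10, slots 10,11 occupied -> index 1.
Table: [∅, 114, ∅, ∅, ∅, ∅, ∅, 462, 749, ∅, 530, 556, ∅]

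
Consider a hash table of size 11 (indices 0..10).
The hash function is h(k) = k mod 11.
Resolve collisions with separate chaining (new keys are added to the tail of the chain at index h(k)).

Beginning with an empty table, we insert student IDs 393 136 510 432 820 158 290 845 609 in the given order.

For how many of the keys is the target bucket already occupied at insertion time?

4

393 -> bucket 8
136 -> bucket 4
510 -> bucket 4 (collision)
432 -> bucket 3
820 -> bucket 6
158 -> bucket 4 (collision)
290 -> bucket 4 (collision)
845 -> bucket 9
609 -> bucket 4 (collision)
Final buckets:
0: -
1: -
2: -
3: 432
4: 136 -> 510 -> 158 -> 290 -> 609
5: -
6: 820
7: -
8: 393
9: 845
10: -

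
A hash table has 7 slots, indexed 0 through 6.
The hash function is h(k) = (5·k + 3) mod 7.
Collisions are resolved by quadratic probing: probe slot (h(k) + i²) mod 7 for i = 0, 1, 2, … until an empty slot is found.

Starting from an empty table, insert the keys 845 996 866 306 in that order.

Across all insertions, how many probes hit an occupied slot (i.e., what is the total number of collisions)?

3

845 hashes to 0; slot 0 is free => place at 0.
996 hashes to 6; slot 6 is free => place at 6.
866 hashes to 0; 0 taken => place at 1.
306 hashes to 0; 0,1 taken => place at 4.
Table: [845, 866, -, -, 306, -, 996]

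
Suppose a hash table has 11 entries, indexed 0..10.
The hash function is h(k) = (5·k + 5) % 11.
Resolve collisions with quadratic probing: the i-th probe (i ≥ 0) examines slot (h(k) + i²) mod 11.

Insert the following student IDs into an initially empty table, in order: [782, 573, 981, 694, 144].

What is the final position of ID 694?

Insert 782: h=10, slot 10 empty → index 10.
Insert 573: h=10, slot 10 occupied → index 0.
Insert 981: h=4, slot 4 empty → index 4.
Insert 694: h=10, slots 10,0 occupied → index 3.
Insert 144: h=10, slots 10,0,3 occupied → index 8.
Table: [573, ∅, ∅, 694, 981, ∅, ∅, ∅, 144, ∅, 782]

3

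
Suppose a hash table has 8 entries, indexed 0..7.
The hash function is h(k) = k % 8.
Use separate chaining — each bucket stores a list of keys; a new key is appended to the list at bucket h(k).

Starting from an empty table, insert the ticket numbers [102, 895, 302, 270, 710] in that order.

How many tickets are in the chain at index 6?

4

Insert 102: h=6, bucket 6 empty -> new chain.
Insert 895: h=7, bucket 7 empty -> new chain.
Insert 302: h=6, bucket 6 nonempty -> append to chain.
Insert 270: h=6, bucket 6 nonempty -> append to chain.
Insert 710: h=6, bucket 6 nonempty -> append to chain.
Final buckets:
0: ∅
1: ∅
2: ∅
3: ∅
4: ∅
5: ∅
6: 102 -> 302 -> 270 -> 710
7: 895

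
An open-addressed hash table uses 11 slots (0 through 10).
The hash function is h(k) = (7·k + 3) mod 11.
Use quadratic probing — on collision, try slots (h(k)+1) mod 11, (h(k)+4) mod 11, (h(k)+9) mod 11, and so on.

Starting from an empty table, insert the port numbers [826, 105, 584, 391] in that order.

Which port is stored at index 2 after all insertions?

Insert 826: h=10, slot 10 empty => index 10.
Insert 105: h=1, slot 1 empty => index 1.
Insert 584: h=10, slot 10 occupied => index 0.
Insert 391: h=1, slot 1 occupied => index 2.
Table: [584, 105, 391, _, _, _, _, _, _, _, 826]

391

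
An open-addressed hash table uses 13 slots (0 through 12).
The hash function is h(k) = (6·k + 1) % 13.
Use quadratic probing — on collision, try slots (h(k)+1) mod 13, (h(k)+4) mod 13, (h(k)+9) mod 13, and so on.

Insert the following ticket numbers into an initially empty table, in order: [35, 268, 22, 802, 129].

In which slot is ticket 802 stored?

7

35: h=3 -> slot 3
268: h=10 -> slot 10
22: h=3, probe 3,4 -> slot 4
802: h=3, probe 3,4,7 -> slot 7
129: h=8 -> slot 8
Table: [_, _, _, 35, 22, _, _, 802, 129, _, 268, _, _]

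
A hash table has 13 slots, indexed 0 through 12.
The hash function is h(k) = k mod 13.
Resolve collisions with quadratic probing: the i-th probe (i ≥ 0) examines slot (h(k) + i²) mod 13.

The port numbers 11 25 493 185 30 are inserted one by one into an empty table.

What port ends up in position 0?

11 hashes to 11; slot 11 is free -> place at 11.
25 hashes to 12; slot 12 is free -> place at 12.
493 hashes to 12; 12 taken -> place at 0.
185 hashes to 3; slot 3 is free -> place at 3.
30 hashes to 4; slot 4 is free -> place at 4.
Table: [493, -, -, 185, 30, -, -, -, -, -, -, 11, 25]

493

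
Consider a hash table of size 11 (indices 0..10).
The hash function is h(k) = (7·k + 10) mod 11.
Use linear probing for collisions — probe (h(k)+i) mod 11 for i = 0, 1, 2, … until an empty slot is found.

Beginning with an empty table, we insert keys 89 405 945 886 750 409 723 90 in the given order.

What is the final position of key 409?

4

89 hashes to 6; slot 6 is free → place at 6.
405 hashes to 7; slot 7 is free → place at 7.
945 hashes to 3; slot 3 is free → place at 3.
886 hashes to 8; slot 8 is free → place at 8.
750 hashes to 2; slot 2 is free → place at 2.
409 hashes to 2; 2,3 taken → place at 4.
723 hashes to 0; slot 0 is free → place at 0.
90 hashes to 2; 2,3,4 taken → place at 5.
Table: [723, ., 750, 945, 409, 90, 89, 405, 886, ., .]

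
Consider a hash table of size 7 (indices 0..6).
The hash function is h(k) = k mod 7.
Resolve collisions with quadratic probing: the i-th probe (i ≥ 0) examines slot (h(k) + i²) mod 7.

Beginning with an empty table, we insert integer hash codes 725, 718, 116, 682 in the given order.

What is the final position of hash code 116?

Insert 725: h=4, slot 4 empty -> index 4.
Insert 718: h=4, slot 4 occupied -> index 5.
Insert 116: h=4, slots 4,5 occupied -> index 1.
Insert 682: h=3, slot 3 empty -> index 3.
Table: [∅, 116, ∅, 682, 725, 718, ∅]

1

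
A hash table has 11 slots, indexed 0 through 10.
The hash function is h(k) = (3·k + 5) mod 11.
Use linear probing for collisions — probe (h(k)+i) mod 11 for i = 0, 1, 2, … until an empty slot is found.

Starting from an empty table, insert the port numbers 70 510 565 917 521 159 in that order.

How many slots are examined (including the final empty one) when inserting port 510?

2

Insert 70: h=6, slot 6 empty => index 6.
Insert 510: h=6, slot 6 occupied => index 7.
Insert 565: h=6, slots 6,7 occupied => index 8.
Insert 917: h=6, slots 6,7,8 occupied => index 9.
Insert 521: h=6, slots 6,7,8,9 occupied => index 10.
Insert 159: h=9, slots 9,10 occupied => index 0.
Table: [159, ., ., ., ., ., 70, 510, 565, 917, 521]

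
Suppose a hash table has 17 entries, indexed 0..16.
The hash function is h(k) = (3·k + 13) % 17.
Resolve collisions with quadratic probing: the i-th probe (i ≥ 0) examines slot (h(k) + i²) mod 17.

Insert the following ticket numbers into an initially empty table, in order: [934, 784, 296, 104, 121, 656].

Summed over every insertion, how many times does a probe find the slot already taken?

3

934: h=10 → slot 10
784: h=2 → slot 2
296: h=0 → slot 0
104: h=2, probe 2,3 → slot 3
121: h=2, probe 2,3,6 → slot 6
656: h=9 → slot 9
Table: [296, —, 784, 104, —, —, 121, —, —, 656, 934, —, —, —, —, —, —]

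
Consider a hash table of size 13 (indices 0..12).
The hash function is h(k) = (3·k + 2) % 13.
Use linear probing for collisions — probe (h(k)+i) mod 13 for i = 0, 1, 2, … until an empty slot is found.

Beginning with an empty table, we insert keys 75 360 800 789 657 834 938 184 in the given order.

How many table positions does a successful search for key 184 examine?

75: h=6 => slot 6
360: h=3 => slot 3
800: h=10 => slot 10
789: h=3, probe 3,4 => slot 4
657: h=10, probe 10,11 => slot 11
834: h=8 => slot 8
938: h=8, probe 8,9 => slot 9
184: h=8, probe 8,9,10,11,12 => slot 12
Table: [—, —, —, 360, 789, —, 75, —, 834, 938, 800, 657, 184]
Lookup 184: h=8, probe 8,9,10,11,12 → found at 12.

5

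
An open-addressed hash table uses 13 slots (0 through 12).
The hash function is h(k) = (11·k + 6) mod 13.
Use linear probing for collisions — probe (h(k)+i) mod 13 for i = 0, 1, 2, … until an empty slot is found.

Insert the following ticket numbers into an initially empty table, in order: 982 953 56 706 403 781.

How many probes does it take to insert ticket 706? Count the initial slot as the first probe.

3

Insert 982: h=5, slot 5 empty -> index 5.
Insert 953: h=11, slot 11 empty -> index 11.
Insert 56: h=11, slot 11 occupied -> index 12.
Insert 706: h=11, slots 11,12 occupied -> index 0.
Insert 403: h=6, slot 6 empty -> index 6.
Insert 781: h=4, slot 4 empty -> index 4.
Table: [706, ., ., ., 781, 982, 403, ., ., ., ., 953, 56]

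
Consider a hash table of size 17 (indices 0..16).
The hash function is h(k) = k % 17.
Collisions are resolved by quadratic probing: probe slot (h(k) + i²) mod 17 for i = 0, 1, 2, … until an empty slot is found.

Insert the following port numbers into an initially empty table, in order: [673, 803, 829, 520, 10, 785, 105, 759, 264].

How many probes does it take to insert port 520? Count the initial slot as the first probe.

2

673: h=10 -> slot 10
803: h=4 -> slot 4
829: h=13 -> slot 13
520: h=10, probe 10,11 -> slot 11
10: h=10, probe 10,11,14 -> slot 14
785: h=3 -> slot 3
105: h=3, probe 3,4,7 -> slot 7
759: h=11, probe 11,12 -> slot 12
264: h=9 -> slot 9
Table: [∅, ∅, ∅, 785, 803, ∅, ∅, 105, ∅, 264, 673, 520, 759, 829, 10, ∅, ∅]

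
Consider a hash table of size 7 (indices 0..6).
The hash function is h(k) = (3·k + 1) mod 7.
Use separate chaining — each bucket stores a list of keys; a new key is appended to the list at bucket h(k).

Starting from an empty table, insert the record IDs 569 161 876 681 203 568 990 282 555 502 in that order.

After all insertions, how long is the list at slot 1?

Insert 569: h=0, bucket 0 empty -> new chain.
Insert 161: h=1, bucket 1 empty -> new chain.
Insert 876: h=4, bucket 4 empty -> new chain.
Insert 681: h=0, bucket 0 nonempty -> append to chain.
Insert 203: h=1, bucket 1 nonempty -> append to chain.
Insert 568: h=4, bucket 4 nonempty -> append to chain.
Insert 990: h=3, bucket 3 empty -> new chain.
Insert 282: h=0, bucket 0 nonempty -> append to chain.
Insert 555: h=0, bucket 0 nonempty -> append to chain.
Insert 502: h=2, bucket 2 empty -> new chain.
Final buckets:
0: 569 -> 681 -> 282 -> 555
1: 161 -> 203
2: 502
3: 990
4: 876 -> 568
5: —
6: —

2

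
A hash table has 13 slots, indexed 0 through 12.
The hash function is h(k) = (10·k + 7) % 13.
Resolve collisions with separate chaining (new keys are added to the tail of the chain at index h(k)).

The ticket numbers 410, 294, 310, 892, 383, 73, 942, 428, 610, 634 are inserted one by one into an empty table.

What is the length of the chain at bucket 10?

2

Insert 410: h=12, bucket 12 empty → new chain.
Insert 294: h=9, bucket 9 empty → new chain.
Insert 310: h=0, bucket 0 empty → new chain.
Insert 892: h=9, bucket 9 nonempty → append to chain.
Insert 383: h=2, bucket 2 empty → new chain.
Insert 73: h=9, bucket 9 nonempty → append to chain.
Insert 942: h=2, bucket 2 nonempty → append to chain.
Insert 428: h=10, bucket 10 empty → new chain.
Insert 610: h=10, bucket 10 nonempty → append to chain.
Insert 634: h=3, bucket 3 empty → new chain.
Final buckets:
0: 310
1: _
2: 383 -> 942
3: 634
4: _
5: _
6: _
7: _
8: _
9: 294 -> 892 -> 73
10: 428 -> 610
11: _
12: 410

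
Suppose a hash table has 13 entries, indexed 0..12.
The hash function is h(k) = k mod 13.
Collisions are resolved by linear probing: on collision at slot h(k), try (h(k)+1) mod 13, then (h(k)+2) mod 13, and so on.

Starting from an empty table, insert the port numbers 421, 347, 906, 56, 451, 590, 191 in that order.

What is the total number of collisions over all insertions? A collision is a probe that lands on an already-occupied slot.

Insert 421: h=5, slot 5 empty -> index 5.
Insert 347: h=9, slot 9 empty -> index 9.
Insert 906: h=9, slot 9 occupied -> index 10.
Insert 56: h=4, slot 4 empty -> index 4.
Insert 451: h=9, slots 9,10 occupied -> index 11.
Insert 590: h=5, slot 5 occupied -> index 6.
Insert 191: h=9, slots 9,10,11 occupied -> index 12.
Table: [—, —, —, —, 56, 421, 590, —, —, 347, 906, 451, 191]

7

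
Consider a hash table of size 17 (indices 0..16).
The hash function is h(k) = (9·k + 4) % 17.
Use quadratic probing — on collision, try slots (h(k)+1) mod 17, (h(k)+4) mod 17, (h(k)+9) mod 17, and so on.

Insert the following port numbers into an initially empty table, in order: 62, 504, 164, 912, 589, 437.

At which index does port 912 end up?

Insert 62: h=1, slot 1 empty → index 1.
Insert 504: h=1, slot 1 occupied → index 2.
Insert 164: h=1, slots 1,2 occupied → index 5.
Insert 912: h=1, slots 1,2,5 occupied → index 10.
Insert 589: h=1, slots 1,2,5,10 occupied → index 0.
Insert 437: h=10, slot 10 occupied → index 11.
Table: [589, 62, 504, ., ., 164, ., ., ., ., 912, 437, ., ., ., ., .]

10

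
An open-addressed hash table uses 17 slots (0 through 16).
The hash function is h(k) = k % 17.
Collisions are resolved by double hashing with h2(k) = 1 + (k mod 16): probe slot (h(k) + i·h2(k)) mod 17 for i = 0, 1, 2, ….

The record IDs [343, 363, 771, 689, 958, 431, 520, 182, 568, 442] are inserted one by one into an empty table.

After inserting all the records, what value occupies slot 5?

431

343 hashes to 3; slot 3 is free -> place at 3.
363 hashes to 6; slot 6 is free -> place at 6.
771 hashes to 6, h2=4; 6 taken -> place at 10.
689 hashes to 9; slot 9 is free -> place at 9.
958 hashes to 6, h2=15; 6 taken -> place at 4.
431 hashes to 6, h2=16; 6 taken -> place at 5.
520 hashes to 10, h2=9; 10 taken -> place at 2.
182 hashes to 12; slot 12 is free -> place at 12.
568 hashes to 7; slot 7 is free -> place at 7.
442 hashes to 0; slot 0 is free -> place at 0.
Table: [442, ∅, 520, 343, 958, 431, 363, 568, ∅, 689, 771, ∅, 182, ∅, ∅, ∅, ∅]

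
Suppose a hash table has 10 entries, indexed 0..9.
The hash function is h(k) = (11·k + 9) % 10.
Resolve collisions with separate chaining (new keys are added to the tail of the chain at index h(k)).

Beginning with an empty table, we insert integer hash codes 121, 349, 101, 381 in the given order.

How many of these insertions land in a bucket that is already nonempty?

2

121 → bucket 0
349 → bucket 8
101 → bucket 0 (collision)
381 → bucket 0 (collision)
Final buckets:
0: 121 -> 101 -> 381
1: _
2: _
3: _
4: _
5: _
6: _
7: _
8: 349
9: _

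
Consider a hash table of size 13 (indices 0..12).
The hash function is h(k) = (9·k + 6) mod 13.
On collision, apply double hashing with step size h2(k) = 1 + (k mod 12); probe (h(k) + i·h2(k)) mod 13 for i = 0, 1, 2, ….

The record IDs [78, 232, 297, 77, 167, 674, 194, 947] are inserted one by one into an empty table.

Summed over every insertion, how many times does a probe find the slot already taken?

7

78: h=6 => slot 6
232: h=1 => slot 1
297: h=1, h2=10, probe 1,11 => slot 11
77: h=10 => slot 10
167: h=1, h2=12, probe 1,0 => slot 0
674: h=1, h2=3, probe 1,4 => slot 4
194: h=10, h2=3, probe 10,0,3 => slot 3
947: h=1, h2=12, probe 1,0,12 => slot 12
Table: [167, 232, —, 194, 674, —, 78, —, —, —, 77, 297, 947]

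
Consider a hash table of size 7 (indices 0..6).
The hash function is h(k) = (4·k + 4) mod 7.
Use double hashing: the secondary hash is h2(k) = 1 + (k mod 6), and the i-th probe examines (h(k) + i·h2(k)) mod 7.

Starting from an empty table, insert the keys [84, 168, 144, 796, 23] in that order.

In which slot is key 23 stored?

84 hashes to 4; slot 4 is free -> place at 4.
168 hashes to 4, h2=1; 4 taken -> place at 5.
144 hashes to 6; slot 6 is free -> place at 6.
796 hashes to 3; slot 3 is free -> place at 3.
23 hashes to 5, h2=6; 5,4,3 taken -> place at 2.
Table: [., ., 23, 796, 84, 168, 144]

2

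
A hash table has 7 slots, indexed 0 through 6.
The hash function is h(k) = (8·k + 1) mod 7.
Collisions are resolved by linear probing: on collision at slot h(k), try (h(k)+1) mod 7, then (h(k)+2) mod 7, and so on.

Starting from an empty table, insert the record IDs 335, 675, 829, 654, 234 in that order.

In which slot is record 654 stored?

6

Insert 335: h=0, slot 0 empty => index 0.
Insert 675: h=4, slot 4 empty => index 4.
Insert 829: h=4, slot 4 occupied => index 5.
Insert 654: h=4, slots 4,5 occupied => index 6.
Insert 234: h=4, slots 4,5,6,0 occupied => index 1.
Table: [335, 234, —, —, 675, 829, 654]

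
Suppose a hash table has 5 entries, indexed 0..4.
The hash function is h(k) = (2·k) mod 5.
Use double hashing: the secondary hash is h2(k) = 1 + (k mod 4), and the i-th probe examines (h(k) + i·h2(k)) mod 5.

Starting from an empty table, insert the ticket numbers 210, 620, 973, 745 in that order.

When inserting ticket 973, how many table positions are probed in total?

210 hashes to 0; slot 0 is free => place at 0.
620 hashes to 0, h2=1; 0 taken => place at 1.
973 hashes to 1, h2=2; 1 taken => place at 3.
745 hashes to 0, h2=2; 0 taken => place at 2.
Table: [210, 620, 745, 973, .]

2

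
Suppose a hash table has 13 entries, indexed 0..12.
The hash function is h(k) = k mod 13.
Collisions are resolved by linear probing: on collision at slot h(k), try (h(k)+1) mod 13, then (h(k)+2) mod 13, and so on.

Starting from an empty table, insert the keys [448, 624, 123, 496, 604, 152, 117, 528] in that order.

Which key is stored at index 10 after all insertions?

448: h=6 → slot 6
624: h=0 → slot 0
123: h=6, probe 6,7 → slot 7
496: h=2 → slot 2
604: h=6, probe 6,7,8 → slot 8
152: h=9 → slot 9
117: h=0, probe 0,1 → slot 1
528: h=8, probe 8,9,10 → slot 10
Table: [624, 117, 496, _, _, _, 448, 123, 604, 152, 528, _, _]

528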